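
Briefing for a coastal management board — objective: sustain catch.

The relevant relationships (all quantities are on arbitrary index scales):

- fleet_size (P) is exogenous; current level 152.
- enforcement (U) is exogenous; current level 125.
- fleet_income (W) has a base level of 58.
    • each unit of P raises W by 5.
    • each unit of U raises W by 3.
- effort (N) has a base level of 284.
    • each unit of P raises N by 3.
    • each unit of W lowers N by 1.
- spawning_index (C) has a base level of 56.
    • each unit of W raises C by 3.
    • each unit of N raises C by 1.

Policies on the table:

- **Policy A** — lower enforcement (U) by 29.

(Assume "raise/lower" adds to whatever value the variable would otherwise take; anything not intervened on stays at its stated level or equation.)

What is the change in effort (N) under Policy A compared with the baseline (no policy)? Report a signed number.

Baseline:
  P = 152
  U = 125
  W = 58 + 5·152 + 3·125 = 1193
  N = 284 + 3·152 − 1193 = -453
Policy A (U − 29):
  P = 152
  U = 125 − 29 = 96
  W = 58 + 5·152 + 3·96 = 1106
  N = 284 + 3·152 − 1106 = -366
Change in N: -366 − (-453) = 87

87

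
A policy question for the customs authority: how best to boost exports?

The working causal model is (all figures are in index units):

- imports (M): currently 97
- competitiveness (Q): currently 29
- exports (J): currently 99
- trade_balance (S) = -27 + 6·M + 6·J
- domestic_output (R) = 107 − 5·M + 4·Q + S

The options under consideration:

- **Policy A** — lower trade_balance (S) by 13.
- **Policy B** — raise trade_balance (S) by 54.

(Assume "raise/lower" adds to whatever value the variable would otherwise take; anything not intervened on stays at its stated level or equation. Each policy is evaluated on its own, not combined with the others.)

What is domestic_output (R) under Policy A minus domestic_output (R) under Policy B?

-67

Policy A (S − 13):
  M = 97
  Q = 29
  J = 99
  S = -27 + 6·97 + 6·99 (−13 from intervention) = 1136
  R = 107 − 5·97 + 4·29 + 1136 = 874
Policy B (S + 54):
  M = 97
  Q = 29
  J = 99
  S = -27 + 6·97 + 6·99 (+54 from intervention) = 1203
  R = 107 − 5·97 + 4·29 + 1203 = 941
R: 874 − 941 = -67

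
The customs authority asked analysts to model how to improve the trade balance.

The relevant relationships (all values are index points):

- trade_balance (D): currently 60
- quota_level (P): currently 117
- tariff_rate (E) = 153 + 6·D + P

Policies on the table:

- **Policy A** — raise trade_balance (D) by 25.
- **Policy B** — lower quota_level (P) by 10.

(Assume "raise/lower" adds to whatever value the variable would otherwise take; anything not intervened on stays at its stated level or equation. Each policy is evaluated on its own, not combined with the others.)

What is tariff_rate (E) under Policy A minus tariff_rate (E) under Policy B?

160

Policy A (D + 25):
  D = 60 + 25 = 85
  P = 117
  E = 153 + 6·85 + 117 = 780
Policy B (P − 10):
  D = 60
  P = 117 − 10 = 107
  E = 153 + 6·60 + 107 = 620
E: 780 − 620 = 160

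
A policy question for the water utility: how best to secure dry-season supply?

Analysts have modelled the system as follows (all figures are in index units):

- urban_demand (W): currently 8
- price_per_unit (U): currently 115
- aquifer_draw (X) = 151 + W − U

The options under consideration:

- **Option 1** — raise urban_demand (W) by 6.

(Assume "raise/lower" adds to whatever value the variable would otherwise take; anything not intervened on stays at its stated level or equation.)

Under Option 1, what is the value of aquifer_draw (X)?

50

Option 1 (W + 6):
  W = 8 + 6 = 14
  U = 115
  X = 151 + 14 − 115 = 50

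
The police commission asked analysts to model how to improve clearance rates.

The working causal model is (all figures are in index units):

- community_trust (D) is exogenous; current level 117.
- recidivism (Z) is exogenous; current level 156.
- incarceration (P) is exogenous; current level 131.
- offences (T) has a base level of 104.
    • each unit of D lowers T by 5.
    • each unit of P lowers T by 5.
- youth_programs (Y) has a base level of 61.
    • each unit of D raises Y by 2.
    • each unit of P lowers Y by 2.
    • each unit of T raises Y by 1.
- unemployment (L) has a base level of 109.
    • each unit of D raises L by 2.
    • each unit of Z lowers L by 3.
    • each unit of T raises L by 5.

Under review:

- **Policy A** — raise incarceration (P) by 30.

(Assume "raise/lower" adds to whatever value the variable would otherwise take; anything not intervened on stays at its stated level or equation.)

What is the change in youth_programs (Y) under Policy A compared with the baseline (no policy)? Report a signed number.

Baseline:
  D = 117
  P = 131
  T = 104 − 5·117 − 5·131 = -1136
  Y = 61 + 2·117 − 2·131 + (-1136) = -1103
Policy A (P + 30):
  D = 117
  P = 131 + 30 = 161
  T = 104 − 5·117 − 5·161 = -1286
  Y = 61 + 2·117 − 2·161 + (-1286) = -1313
Change in Y: -1313 − (-1103) = -210

-210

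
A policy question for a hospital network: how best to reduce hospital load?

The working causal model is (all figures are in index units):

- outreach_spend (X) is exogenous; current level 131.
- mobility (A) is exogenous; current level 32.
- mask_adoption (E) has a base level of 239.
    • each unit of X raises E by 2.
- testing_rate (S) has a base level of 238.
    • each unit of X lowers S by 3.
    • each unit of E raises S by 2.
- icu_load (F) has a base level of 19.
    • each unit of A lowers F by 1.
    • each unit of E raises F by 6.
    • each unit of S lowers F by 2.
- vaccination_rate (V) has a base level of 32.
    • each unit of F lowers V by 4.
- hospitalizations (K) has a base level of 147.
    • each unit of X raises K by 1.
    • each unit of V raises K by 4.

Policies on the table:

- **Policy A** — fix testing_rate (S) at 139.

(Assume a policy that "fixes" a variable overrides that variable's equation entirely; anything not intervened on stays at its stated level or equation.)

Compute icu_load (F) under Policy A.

2715

Policy A (S := 139):
  X = 131
  A = 32
  E = 239 + 2·131 = 501
  S = 139
  F = 19 − 32 + 6·501 − 2·139 = 2715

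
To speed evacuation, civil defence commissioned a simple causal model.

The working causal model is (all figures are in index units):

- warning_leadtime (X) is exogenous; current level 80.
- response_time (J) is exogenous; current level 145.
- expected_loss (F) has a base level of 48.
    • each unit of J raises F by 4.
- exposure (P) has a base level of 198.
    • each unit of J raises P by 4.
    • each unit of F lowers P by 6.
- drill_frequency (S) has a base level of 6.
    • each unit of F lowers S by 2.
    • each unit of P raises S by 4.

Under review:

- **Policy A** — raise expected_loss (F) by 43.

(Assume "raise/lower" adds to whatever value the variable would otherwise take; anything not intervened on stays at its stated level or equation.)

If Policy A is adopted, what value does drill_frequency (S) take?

-14328

Policy A (F + 43):
  J = 145
  F = 48 + 4·145 (+43 from intervention) = 671
  P = 198 + 4·145 − 6·671 = -3248
  S = 6 − 2·671 + 4·(-3248) = -14328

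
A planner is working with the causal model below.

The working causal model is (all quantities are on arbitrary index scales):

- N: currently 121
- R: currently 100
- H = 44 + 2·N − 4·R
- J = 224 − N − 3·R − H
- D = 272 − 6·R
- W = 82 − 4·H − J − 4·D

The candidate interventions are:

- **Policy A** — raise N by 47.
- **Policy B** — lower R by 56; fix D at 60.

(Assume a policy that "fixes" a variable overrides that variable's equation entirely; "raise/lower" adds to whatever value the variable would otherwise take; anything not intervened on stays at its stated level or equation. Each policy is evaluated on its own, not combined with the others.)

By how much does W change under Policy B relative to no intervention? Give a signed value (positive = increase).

Baseline:
  N = 121
  R = 100
  H = 44 + 2·121 − 4·100 = -114
  J = 224 − 121 − 3·100 − (-114) = -83
  D = 272 − 6·100 = -328
  W = 82 − 4·(-114) − (-83) − 4·(-328) = 1933
Policy B (R − 56, D := 60):
  N = 121
  R = 100 − 56 = 44
  H = 44 + 2·121 − 4·44 = 110
  J = 224 − 121 − 3·44 − 110 = -139
  D = 60
  W = 82 − 4·110 − (-139) − 4·60 = -459
Change in W: -459 − 1933 = -2392

-2392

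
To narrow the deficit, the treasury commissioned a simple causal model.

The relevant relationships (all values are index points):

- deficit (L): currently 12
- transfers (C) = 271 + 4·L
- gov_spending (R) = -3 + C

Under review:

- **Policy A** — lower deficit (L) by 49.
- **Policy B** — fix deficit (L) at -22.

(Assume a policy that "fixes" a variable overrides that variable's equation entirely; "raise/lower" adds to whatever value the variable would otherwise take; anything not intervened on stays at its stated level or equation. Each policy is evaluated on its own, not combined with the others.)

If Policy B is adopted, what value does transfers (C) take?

Policy B (L := -22):
  L = -22
  C = 271 + 4·(-22) = 183

183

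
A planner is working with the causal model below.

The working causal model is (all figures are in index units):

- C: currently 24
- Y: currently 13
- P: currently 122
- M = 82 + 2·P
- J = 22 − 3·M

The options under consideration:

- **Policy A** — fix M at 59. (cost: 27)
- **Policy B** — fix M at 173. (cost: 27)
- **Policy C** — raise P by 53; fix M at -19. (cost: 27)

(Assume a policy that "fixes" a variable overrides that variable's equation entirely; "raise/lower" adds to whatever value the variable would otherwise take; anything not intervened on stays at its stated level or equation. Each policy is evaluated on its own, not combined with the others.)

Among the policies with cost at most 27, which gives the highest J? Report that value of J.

79

Policy A (M := 59):
  P = 122
  M = 59
  J = 22 − 3·59 = -155
Policy B (M := 173):
  P = 122
  M = 173
  J = 22 − 3·173 = -497
Policy C (P + 53, M := -19):
  P = 122 + 53 = 175
  M = -19
  J = 22 − 3·(-19) = 79
Comparing — Policy A: J=-155, Policy B: J=-497, Policy C: J=79. Highest is 79 (Policy C).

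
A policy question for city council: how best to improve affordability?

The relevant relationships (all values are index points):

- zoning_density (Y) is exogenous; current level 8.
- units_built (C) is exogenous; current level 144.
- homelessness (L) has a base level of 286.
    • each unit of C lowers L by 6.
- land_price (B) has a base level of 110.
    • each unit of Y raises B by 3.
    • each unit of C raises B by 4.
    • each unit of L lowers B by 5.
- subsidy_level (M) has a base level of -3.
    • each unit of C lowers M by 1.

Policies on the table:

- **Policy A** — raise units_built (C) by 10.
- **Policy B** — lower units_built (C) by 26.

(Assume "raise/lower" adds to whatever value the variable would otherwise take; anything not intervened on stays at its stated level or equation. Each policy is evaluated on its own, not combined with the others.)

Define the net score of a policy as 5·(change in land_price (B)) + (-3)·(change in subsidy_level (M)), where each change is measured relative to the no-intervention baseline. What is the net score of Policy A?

1730

Baseline:
  Y = 8
  C = 144
  L = 286 − 6·144 = -578
  B = 110 + 3·8 + 4·144 − 5·(-578) = 3600
  M = -3 − 144 = -147
Policy A (C + 10):
  Y = 8
  C = 144 + 10 = 154
  L = 286 − 6·154 = -638
  B = 110 + 3·8 + 4·154 − 5·(-638) = 3940
  M = -3 − 154 = -157
ΔB = 3940 − 3600 = 340; ΔM = -157 − (-147) = -10
Score = 5·340 + (-3)·(-10) = 1730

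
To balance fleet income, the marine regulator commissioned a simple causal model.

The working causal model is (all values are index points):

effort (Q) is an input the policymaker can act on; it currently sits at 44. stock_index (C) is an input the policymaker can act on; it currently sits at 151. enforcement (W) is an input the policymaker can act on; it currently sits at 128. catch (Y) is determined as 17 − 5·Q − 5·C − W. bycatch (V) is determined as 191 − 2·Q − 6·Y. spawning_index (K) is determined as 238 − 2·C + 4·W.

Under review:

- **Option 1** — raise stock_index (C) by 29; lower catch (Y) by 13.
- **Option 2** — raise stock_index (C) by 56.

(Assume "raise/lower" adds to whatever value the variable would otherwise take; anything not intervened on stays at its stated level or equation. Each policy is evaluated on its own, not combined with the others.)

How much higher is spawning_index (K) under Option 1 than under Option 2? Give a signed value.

54

Option 1 (C + 29, Y − 13):
  C = 151 + 29 = 180
  W = 128
  K = 238 − 2·180 + 4·128 = 390
Option 2 (C + 56):
  C = 151 + 56 = 207
  W = 128
  K = 238 − 2·207 + 4·128 = 336
K: 390 − 336 = 54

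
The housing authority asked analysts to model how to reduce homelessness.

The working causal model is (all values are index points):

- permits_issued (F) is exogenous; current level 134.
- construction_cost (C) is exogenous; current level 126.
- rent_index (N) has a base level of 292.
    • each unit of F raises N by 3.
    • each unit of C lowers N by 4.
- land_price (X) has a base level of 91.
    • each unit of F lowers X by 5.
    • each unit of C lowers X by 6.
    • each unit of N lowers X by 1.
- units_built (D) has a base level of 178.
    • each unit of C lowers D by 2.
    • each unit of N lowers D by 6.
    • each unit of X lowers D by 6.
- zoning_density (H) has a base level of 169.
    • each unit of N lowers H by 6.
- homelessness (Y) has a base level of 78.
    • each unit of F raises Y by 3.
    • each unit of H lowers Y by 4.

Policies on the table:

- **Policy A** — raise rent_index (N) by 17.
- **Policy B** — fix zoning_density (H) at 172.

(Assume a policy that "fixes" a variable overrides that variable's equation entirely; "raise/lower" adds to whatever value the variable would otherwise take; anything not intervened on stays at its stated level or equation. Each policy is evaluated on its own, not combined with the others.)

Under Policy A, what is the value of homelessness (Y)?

Policy A (N + 17):
  F = 134
  C = 126
  N = 292 + 3·134 − 4·126 (+17 from intervention) = 207
  H = 169 − 6·207 = -1073
  Y = 78 + 3·134 − 4·(-1073) = 4772

4772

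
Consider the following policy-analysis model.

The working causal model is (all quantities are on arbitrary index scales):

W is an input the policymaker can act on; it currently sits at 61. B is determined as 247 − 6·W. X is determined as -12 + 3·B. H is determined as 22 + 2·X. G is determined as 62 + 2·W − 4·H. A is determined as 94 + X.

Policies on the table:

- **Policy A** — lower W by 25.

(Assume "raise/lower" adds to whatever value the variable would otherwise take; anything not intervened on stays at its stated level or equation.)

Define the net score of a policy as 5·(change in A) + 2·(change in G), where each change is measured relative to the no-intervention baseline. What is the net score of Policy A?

-5050

Baseline:
  W = 61
  B = 247 − 6·61 = -119
  X = -12 + 3·(-119) = -369
  H = 22 + 2·(-369) = -716
  G = 62 + 2·61 − 4·(-716) = 3048
  A = 94 + (-369) = -275
Policy A (W − 25):
  W = 61 − 25 = 36
  B = 247 − 6·36 = 31
  X = -12 + 3·31 = 81
  H = 22 + 2·81 = 184
  G = 62 + 2·36 − 4·184 = -602
  A = 94 + 81 = 175
ΔA = 175 − (-275) = 450; ΔG = -602 − 3048 = -3650
Score = 5·450 + 2·(-3650) = -5050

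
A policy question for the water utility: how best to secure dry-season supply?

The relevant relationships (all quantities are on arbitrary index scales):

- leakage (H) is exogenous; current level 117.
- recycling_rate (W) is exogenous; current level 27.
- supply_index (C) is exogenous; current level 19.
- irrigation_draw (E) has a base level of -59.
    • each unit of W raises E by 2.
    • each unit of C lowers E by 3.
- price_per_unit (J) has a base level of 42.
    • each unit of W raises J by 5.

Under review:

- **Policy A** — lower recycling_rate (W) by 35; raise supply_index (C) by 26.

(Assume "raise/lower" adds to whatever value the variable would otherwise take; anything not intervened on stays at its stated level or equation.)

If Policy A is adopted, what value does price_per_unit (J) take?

Policy A (W − 35, C + 26):
  W = 27 − 35 = -8
  J = 42 + 5·(-8) = 2

2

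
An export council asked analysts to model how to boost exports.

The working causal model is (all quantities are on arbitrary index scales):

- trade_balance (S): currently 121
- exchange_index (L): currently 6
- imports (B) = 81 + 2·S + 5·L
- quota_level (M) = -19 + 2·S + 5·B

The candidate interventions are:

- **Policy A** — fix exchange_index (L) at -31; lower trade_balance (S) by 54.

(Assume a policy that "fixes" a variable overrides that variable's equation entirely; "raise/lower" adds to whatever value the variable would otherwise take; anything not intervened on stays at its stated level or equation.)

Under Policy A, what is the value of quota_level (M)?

Policy A (L := -31, S − 54):
  S = 121 − 54 = 67
  L = -31
  B = 81 + 2·67 + 5·(-31) = 60
  M = -19 + 2·67 + 5·60 = 415

415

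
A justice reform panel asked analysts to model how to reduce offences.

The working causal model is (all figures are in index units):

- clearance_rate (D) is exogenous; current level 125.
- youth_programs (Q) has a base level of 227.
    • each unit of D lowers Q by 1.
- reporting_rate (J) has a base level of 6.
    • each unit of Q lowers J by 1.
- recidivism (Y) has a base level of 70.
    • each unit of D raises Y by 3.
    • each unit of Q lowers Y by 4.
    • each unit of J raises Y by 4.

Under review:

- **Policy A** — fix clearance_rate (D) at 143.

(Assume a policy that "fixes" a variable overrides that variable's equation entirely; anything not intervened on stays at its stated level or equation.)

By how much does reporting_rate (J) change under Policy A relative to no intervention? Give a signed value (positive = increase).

18

Baseline:
  D = 125
  Q = 227 − 125 = 102
  J = 6 − 102 = -96
Policy A (D := 143):
  D = 143
  Q = 227 − 143 = 84
  J = 6 − 84 = -78
Change in J: -78 − (-96) = 18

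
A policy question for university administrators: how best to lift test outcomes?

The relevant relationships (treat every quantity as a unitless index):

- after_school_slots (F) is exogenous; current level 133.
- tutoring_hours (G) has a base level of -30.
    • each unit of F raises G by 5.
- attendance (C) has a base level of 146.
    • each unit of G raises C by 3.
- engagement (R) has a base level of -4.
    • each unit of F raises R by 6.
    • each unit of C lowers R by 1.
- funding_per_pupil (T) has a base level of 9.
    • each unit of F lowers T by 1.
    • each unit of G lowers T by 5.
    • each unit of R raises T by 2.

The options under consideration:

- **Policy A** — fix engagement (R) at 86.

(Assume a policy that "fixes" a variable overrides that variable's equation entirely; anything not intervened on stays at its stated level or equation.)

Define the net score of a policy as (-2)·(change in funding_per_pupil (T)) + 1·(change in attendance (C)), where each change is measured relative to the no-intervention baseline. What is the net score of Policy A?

-5372

Baseline:
  F = 133
  G = -30 + 5·133 = 635
  C = 146 + 3·635 = 2051
  R = -4 + 6·133 − 2051 = -1257
  T = 9 − 133 − 5·635 + 2·(-1257) = -5813
Policy A (R := 86):
  F = 133
  G = -30 + 5·133 = 635
  C = 146 + 3·635 = 2051
  R = 86
  T = 9 − 133 − 5·635 + 2·86 = -3127
ΔT = -3127 − (-5813) = 2686; ΔC = 2051 − 2051 = 0
Score = (-2)·2686 + 1·0 = -5372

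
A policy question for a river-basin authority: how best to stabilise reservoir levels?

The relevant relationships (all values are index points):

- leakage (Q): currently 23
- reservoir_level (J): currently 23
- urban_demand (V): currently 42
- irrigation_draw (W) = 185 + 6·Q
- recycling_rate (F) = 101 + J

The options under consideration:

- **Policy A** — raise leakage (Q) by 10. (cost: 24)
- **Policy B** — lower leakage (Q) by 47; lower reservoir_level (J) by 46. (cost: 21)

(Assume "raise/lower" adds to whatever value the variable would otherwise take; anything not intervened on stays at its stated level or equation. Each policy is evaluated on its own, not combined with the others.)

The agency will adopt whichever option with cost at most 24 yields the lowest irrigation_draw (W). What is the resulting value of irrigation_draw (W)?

Policy A (Q + 10):
  Q = 23 + 10 = 33
  W = 185 + 6·33 = 383
Policy B (Q − 47, J − 46):
  Q = 23 − 47 = -24
  W = 185 + 6·(-24) = 41
Comparing — Policy A: W=383, Policy B: W=41. Lowest is 41 (Policy B).

41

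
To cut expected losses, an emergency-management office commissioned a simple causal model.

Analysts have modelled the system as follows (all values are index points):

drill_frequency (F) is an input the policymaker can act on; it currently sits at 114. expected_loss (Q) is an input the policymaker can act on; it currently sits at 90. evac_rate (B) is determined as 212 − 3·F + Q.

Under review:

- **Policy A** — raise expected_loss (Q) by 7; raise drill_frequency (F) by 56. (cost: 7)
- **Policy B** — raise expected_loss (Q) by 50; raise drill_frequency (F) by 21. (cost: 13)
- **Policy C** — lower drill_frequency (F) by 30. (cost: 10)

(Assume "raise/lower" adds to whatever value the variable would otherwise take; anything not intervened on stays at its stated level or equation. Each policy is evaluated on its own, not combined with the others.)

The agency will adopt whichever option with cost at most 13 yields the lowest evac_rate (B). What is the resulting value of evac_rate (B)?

-201

Policy A (Q + 7, F + 56):
  F = 114 + 56 = 170
  Q = 90 + 7 = 97
  B = 212 − 3·170 + 97 = -201
Policy B (Q + 50, F + 21):
  F = 114 + 21 = 135
  Q = 90 + 50 = 140
  B = 212 − 3·135 + 140 = -53
Policy C (F − 30):
  F = 114 − 30 = 84
  Q = 90
  B = 212 − 3·84 + 90 = 50
Comparing — Policy A: B=-201, Policy B: B=-53, Policy C: B=50. Lowest is -201 (Policy A).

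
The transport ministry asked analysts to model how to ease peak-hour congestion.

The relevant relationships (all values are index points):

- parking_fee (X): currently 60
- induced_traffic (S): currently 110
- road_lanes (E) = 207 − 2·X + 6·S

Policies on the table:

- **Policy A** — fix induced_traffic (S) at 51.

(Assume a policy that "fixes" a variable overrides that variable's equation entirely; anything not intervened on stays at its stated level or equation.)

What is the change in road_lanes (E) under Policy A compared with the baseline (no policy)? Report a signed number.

Baseline:
  X = 60
  S = 110
  E = 207 − 2·60 + 6·110 = 747
Policy A (S := 51):
  X = 60
  S = 51
  E = 207 − 2·60 + 6·51 = 393
Change in E: 393 − 747 = -354

-354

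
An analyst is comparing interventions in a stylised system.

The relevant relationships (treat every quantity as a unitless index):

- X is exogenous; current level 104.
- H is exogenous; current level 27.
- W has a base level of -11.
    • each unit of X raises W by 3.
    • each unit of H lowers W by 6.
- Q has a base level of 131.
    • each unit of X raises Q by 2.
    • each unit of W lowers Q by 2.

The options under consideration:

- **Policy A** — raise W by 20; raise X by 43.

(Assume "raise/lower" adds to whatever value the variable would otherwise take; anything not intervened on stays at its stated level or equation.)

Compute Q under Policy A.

Policy A (W + 20, X + 43):
  X = 104 + 43 = 147
  H = 27
  W = -11 + 3·147 − 6·27 (+20 from intervention) = 288
  Q = 131 + 2·147 − 2·288 = -151

-151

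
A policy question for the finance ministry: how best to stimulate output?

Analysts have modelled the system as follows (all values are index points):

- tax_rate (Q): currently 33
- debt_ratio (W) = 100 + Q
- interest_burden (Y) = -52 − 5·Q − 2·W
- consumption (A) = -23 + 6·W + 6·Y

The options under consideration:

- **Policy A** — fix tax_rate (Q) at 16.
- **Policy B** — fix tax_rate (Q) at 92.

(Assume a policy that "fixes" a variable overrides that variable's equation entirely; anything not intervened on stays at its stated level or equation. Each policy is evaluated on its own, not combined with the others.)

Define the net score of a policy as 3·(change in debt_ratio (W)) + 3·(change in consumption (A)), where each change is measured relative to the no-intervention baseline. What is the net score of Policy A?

Baseline:
  Q = 33
  W = 100 + 33 = 133
  Y = -52 − 5·33 − 2·133 = -483
  A = -23 + 6·133 + 6·(-483) = -2123
Policy A (Q := 16):
  Q = 16
  W = 100 + 16 = 116
  Y = -52 − 5·16 − 2·116 = -364
  A = -23 + 6·116 + 6·(-364) = -1511
ΔW = 116 − 133 = -17; ΔA = -1511 − (-2123) = 612
Score = 3·(-17) + 3·612 = 1785

1785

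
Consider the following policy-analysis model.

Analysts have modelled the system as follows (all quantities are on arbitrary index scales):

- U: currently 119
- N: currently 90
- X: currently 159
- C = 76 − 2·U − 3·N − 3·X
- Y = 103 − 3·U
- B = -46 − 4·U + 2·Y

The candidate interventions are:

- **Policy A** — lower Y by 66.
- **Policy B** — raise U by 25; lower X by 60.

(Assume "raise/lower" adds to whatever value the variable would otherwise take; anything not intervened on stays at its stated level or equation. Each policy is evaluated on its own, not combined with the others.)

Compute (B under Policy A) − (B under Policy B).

Policy A (Y − 66):
  U = 119
  Y = 103 − 3·119 (−66 from intervention) = -320
  B = -46 − 4·119 + 2·(-320) = -1162
Policy B (U + 25, X − 60):
  U = 119 + 25 = 144
  Y = 103 − 3·144 = -329
  B = -46 − 4·144 + 2·(-329) = -1280
B: -1162 − (-1280) = 118

118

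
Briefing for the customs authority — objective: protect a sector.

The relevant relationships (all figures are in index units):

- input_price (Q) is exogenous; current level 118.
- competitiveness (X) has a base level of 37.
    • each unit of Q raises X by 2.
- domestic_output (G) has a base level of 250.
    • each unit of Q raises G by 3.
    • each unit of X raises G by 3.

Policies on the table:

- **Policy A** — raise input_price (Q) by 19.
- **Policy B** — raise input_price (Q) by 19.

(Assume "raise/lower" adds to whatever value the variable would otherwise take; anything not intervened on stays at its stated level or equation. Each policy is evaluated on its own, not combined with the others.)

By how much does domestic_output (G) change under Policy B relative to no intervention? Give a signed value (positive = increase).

171

Baseline:
  Q = 118
  X = 37 + 2·118 = 273
  G = 250 + 3·118 + 3·273 = 1423
Policy B (Q + 19):
  Q = 118 + 19 = 137
  X = 37 + 2·137 = 311
  G = 250 + 3·137 + 3·311 = 1594
Change in G: 1594 − 1423 = 171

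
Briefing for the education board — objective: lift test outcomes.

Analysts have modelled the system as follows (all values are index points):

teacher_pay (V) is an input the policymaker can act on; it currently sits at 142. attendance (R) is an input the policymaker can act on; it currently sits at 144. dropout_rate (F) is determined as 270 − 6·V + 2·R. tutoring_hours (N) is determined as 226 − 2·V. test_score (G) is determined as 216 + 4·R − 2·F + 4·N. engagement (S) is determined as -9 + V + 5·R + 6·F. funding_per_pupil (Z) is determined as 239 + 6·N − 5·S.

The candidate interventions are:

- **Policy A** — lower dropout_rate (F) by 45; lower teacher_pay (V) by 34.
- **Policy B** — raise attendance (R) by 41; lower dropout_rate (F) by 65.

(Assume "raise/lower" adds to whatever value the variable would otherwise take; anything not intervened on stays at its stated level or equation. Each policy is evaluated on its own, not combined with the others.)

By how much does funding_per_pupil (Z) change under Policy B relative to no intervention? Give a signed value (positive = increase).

Baseline:
  V = 142
  R = 144
  F = 270 − 6·142 + 2·144 = -294
  N = 226 − 2·142 = -58
  S = -9 + 142 + 5·144 + 6·(-294) = -911
  Z = 239 + 6·(-58) − 5·(-911) = 4446
Policy B (R + 41, F − 65):
  V = 142
  R = 144 + 41 = 185
  F = 270 − 6·142 + 2·185 (−65 from intervention) = -277
  N = 226 − 2·142 = -58
  S = -9 + 142 + 5·185 + 6·(-277) = -604
  Z = 239 + 6·(-58) − 5·(-604) = 2911
Change in Z: 2911 − 4446 = -1535

-1535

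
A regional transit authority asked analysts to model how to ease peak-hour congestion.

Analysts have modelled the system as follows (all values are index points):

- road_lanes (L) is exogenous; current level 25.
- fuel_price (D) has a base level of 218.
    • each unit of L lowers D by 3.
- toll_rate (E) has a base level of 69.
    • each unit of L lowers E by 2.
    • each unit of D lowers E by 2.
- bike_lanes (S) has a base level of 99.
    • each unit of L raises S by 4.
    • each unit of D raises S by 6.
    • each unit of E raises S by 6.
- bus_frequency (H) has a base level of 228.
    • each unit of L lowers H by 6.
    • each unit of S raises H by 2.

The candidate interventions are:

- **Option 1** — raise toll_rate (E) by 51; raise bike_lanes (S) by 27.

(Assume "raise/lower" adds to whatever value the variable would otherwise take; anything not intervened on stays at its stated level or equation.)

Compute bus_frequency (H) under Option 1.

Option 1 (E + 51, S + 27):
  L = 25
  D = 218 − 3·25 = 143
  E = 69 − 2·25 − 2·143 (+51 from intervention) = -216
  S = 99 + 4·25 + 6·143 + 6·(-216) (+27 from intervention) = -212
  H = 228 − 6·25 + 2·(-212) = -346

-346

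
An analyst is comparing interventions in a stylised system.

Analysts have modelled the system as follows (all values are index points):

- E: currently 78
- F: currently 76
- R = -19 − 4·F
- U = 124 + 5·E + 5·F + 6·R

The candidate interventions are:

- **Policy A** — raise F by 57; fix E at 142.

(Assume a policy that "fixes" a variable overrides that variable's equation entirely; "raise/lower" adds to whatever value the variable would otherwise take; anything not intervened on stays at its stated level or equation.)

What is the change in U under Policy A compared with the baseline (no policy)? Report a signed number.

Baseline:
  E = 78
  F = 76
  R = -19 − 4·76 = -323
  U = 124 + 5·78 + 5·76 + 6·(-323) = -1044
Policy A (F + 57, E := 142):
  E = 142
  F = 76 + 57 = 133
  R = -19 − 4·133 = -551
  U = 124 + 5·142 + 5·133 + 6·(-551) = -1807
Change in U: -1807 − (-1044) = -763

-763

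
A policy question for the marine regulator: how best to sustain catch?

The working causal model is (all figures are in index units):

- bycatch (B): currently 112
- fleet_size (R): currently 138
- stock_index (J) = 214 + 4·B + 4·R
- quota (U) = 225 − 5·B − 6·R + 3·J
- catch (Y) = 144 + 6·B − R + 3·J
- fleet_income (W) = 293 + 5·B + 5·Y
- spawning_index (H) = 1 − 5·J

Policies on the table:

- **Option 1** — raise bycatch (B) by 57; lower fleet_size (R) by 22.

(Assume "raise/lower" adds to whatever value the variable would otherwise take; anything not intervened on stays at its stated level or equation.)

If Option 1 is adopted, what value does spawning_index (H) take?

-6769

Option 1 (B + 57, R − 22):
  B = 112 + 57 = 169
  R = 138 − 22 = 116
  J = 214 + 4·169 + 4·116 = 1354
  H = 1 − 5·1354 = -6769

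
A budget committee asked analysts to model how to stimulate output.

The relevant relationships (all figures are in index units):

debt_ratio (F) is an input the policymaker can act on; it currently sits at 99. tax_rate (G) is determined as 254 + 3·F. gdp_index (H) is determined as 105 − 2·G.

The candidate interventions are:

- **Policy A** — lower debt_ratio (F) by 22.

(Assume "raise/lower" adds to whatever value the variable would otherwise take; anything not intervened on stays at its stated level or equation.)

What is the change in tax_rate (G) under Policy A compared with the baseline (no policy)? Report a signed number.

-66

Baseline:
  F = 99
  G = 254 + 3·99 = 551
Policy A (F − 22):
  F = 99 − 22 = 77
  G = 254 + 3·77 = 485
Change in G: 485 − 551 = -66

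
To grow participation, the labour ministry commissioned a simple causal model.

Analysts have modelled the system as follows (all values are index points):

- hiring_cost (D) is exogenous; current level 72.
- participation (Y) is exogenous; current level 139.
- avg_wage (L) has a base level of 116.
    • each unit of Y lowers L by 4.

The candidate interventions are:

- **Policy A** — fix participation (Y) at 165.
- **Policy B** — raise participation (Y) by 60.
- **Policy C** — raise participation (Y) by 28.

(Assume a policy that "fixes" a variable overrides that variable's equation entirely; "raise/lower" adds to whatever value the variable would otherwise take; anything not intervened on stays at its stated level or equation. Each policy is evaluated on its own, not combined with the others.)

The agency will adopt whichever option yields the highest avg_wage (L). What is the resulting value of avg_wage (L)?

Policy A (Y := 165):
  Y = 165
  L = 116 − 4·165 = -544
Policy B (Y + 60):
  Y = 139 + 60 = 199
  L = 116 − 4·199 = -680
Policy C (Y + 28):
  Y = 139 + 28 = 167
  L = 116 − 4·167 = -552
Comparing — Policy A: L=-544, Policy B: L=-680, Policy C: L=-552. Highest is -544 (Policy A).

-544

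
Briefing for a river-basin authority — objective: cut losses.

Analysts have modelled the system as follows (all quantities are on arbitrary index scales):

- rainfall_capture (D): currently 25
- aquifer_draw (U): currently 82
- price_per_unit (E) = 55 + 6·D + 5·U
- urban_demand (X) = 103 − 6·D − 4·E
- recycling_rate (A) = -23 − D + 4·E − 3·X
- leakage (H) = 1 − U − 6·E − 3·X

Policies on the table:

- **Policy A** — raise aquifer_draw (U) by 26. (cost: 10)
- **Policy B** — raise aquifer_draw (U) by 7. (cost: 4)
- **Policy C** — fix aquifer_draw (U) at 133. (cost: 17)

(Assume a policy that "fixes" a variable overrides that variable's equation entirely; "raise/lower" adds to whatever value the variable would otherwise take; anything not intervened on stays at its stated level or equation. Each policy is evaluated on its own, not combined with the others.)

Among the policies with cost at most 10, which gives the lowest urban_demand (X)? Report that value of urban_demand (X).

Policy A (U + 26):
  D = 25
  U = 82 + 26 = 108
  E = 55 + 6·25 + 5·108 = 745
  X = 103 − 6·25 − 4·745 = -3027
Policy B (U + 7):
  D = 25
  U = 82 + 7 = 89
  E = 55 + 6·25 + 5·89 = 650
  X = 103 − 6·25 − 4·650 = -2647
Comparing — Policy A: X=-3027, Policy B: X=-2647. Lowest is -3027 (Policy A).

-3027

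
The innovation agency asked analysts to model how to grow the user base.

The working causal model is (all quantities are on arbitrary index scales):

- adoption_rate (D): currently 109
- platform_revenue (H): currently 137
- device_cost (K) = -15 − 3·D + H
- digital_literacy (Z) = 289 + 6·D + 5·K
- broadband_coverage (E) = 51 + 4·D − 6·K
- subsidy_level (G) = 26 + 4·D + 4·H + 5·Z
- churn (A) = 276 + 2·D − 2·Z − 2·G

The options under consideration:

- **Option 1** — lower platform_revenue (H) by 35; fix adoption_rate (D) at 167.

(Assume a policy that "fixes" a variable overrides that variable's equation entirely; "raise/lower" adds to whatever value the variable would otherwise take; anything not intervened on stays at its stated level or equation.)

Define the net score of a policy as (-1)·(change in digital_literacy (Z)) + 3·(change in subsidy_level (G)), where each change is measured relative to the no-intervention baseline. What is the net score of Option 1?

Baseline:
  D = 109
  H = 137
  K = -15 − 3·109 + 137 = -205
  Z = 289 + 6·109 + 5·(-205) = -82
  G = 26 + 4·109 + 4·137 + 5·(-82) = 600
Option 1 (H − 35, D := 167):
  D = 167
  H = 137 − 35 = 102
  K = -15 − 3·167 + 102 = -414
  Z = 289 + 6·167 + 5·(-414) = -779
  G = 26 + 4·167 + 4·102 + 5·(-779) = -2793
ΔZ = -779 − (-82) = -697; ΔG = -2793 − 600 = -3393
Score = (-1)·(-697) + 3·(-3393) = -9482

-9482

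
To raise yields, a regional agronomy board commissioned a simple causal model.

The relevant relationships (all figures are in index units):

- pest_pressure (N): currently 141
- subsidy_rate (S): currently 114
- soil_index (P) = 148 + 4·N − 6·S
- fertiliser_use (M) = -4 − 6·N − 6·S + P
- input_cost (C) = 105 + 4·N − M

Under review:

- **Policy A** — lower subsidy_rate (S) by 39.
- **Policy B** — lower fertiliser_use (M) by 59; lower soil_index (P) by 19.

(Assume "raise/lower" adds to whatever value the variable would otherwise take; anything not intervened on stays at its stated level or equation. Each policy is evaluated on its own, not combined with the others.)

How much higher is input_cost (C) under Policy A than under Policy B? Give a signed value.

Policy A (S − 39):
  N = 141
  S = 114 − 39 = 75
  P = 148 + 4·141 − 6·75 = 262
  M = -4 − 6·141 − 6·75 + 262 = -1038
  C = 105 + 4·141 − (-1038) = 1707
Policy B (M − 59, P − 19):
  N = 141
  S = 114
  P = 148 + 4·141 − 6·114 (−19 from intervention) = 9
  M = -4 − 6·141 − 6·114 + 9 (−59 from intervention) = -1584
  C = 105 + 4·141 − (-1584) = 2253
C: 1707 − 2253 = -546

-546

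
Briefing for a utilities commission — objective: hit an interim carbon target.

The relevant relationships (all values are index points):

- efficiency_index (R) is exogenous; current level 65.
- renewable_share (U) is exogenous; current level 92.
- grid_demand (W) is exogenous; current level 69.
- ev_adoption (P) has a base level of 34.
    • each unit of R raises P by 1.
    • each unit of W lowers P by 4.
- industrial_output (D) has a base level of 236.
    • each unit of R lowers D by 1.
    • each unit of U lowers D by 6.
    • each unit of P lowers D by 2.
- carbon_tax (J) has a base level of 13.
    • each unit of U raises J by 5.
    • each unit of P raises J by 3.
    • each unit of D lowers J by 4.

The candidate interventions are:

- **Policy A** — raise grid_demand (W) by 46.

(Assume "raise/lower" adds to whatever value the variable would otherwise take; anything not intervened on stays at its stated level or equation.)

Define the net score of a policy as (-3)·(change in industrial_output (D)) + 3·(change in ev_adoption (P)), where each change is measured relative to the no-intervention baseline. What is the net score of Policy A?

Baseline:
  R = 65
  U = 92
  W = 69
  P = 34 + 65 − 4·69 = -177
  D = 236 − 65 − 6·92 − 2·(-177) = -27
Policy A (W + 46):
  R = 65
  U = 92
  W = 69 + 46 = 115
  P = 34 + 65 − 4·115 = -361
  D = 236 − 65 − 6·92 − 2·(-361) = 341
ΔD = 341 − (-27) = 368; ΔP = -361 − (-177) = -184
Score = (-3)·368 + 3·(-184) = -1656

-1656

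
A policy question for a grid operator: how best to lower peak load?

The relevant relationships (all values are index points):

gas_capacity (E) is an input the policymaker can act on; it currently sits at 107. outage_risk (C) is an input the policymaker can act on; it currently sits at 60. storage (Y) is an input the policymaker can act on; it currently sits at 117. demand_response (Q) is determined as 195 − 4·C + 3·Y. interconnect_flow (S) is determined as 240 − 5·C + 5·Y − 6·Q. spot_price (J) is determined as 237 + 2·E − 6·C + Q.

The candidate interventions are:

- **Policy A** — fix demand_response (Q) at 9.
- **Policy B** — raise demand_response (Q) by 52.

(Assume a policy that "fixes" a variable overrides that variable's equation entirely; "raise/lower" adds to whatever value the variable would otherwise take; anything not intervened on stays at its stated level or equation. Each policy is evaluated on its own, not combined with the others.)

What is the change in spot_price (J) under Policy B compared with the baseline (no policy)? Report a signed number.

52

Baseline:
  E = 107
  C = 60
  Y = 117
  Q = 195 − 4·60 + 3·117 = 306
  J = 237 + 2·107 − 6·60 + 306 = 397
Policy B (Q + 52):
  E = 107
  C = 60
  Y = 117
  Q = 195 − 4·60 + 3·117 (+52 from intervention) = 358
  J = 237 + 2·107 − 6·60 + 358 = 449
Change in J: 449 − 397 = 52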